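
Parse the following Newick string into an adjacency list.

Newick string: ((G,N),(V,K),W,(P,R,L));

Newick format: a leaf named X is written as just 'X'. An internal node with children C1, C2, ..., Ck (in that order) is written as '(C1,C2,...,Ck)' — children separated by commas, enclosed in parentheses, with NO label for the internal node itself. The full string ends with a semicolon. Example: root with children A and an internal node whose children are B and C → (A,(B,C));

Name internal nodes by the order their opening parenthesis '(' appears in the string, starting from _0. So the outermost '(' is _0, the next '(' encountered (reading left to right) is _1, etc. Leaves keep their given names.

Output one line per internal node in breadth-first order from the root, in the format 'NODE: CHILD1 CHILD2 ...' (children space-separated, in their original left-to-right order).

Input: ((G,N),(V,K),W,(P,R,L));
Scanning left-to-right, naming '(' by encounter order:
  pos 0: '(' -> open internal node _0 (depth 1)
  pos 1: '(' -> open internal node _1 (depth 2)
  pos 5: ')' -> close internal node _1 (now at depth 1)
  pos 7: '(' -> open internal node _2 (depth 2)
  pos 11: ')' -> close internal node _2 (now at depth 1)
  pos 15: '(' -> open internal node _3 (depth 2)
  pos 21: ')' -> close internal node _3 (now at depth 1)
  pos 22: ')' -> close internal node _0 (now at depth 0)
Total internal nodes: 4
BFS adjacency from root:
  _0: _1 _2 W _3
  _1: G N
  _2: V K
  _3: P R L

Answer: _0: _1 _2 W _3
_1: G N
_2: V K
_3: P R L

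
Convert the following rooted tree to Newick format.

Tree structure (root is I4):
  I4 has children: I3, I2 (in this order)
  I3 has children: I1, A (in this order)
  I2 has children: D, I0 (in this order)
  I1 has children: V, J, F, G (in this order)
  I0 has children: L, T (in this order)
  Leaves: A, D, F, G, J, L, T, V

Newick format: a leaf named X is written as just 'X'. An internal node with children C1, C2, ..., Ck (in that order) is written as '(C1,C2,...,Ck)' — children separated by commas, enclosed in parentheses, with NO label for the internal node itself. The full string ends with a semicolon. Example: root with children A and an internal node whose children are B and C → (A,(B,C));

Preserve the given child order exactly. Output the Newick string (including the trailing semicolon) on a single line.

Answer: (((V,J,F,G),A),(D,(L,T)));

Derivation:
internal I4 with children ['I3', 'I2']
  internal I3 with children ['I1', 'A']
    internal I1 with children ['V', 'J', 'F', 'G']
      leaf 'V' → 'V'
      leaf 'J' → 'J'
      leaf 'F' → 'F'
      leaf 'G' → 'G'
    → '(V,J,F,G)'
    leaf 'A' → 'A'
  → '((V,J,F,G),A)'
  internal I2 with children ['D', 'I0']
    leaf 'D' → 'D'
    internal I0 with children ['L', 'T']
      leaf 'L' → 'L'
      leaf 'T' → 'T'
    → '(L,T)'
  → '(D,(L,T))'
→ '(((V,J,F,G),A),(D,(L,T)))'
Final: (((V,J,F,G),A),(D,(L,T)));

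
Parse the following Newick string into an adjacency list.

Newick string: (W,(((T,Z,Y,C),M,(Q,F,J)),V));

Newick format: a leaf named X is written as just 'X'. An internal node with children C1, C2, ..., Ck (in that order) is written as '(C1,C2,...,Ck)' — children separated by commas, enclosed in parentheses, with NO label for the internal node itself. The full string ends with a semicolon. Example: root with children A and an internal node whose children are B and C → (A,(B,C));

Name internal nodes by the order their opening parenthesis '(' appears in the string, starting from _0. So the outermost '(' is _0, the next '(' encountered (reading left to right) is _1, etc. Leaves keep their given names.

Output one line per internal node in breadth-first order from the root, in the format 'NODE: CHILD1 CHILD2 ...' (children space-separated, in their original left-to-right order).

Input: (W,(((T,Z,Y,C),M,(Q,F,J)),V));
Scanning left-to-right, naming '(' by encounter order:
  pos 0: '(' -> open internal node _0 (depth 1)
  pos 3: '(' -> open internal node _1 (depth 2)
  pos 4: '(' -> open internal node _2 (depth 3)
  pos 5: '(' -> open internal node _3 (depth 4)
  pos 13: ')' -> close internal node _3 (now at depth 3)
  pos 17: '(' -> open internal node _4 (depth 4)
  pos 23: ')' -> close internal node _4 (now at depth 3)
  pos 24: ')' -> close internal node _2 (now at depth 2)
  pos 27: ')' -> close internal node _1 (now at depth 1)
  pos 28: ')' -> close internal node _0 (now at depth 0)
Total internal nodes: 5
BFS adjacency from root:
  _0: W _1
  _1: _2 V
  _2: _3 M _4
  _3: T Z Y C
  _4: Q F J

Answer: _0: W _1
_1: _2 V
_2: _3 M _4
_3: T Z Y C
_4: Q F J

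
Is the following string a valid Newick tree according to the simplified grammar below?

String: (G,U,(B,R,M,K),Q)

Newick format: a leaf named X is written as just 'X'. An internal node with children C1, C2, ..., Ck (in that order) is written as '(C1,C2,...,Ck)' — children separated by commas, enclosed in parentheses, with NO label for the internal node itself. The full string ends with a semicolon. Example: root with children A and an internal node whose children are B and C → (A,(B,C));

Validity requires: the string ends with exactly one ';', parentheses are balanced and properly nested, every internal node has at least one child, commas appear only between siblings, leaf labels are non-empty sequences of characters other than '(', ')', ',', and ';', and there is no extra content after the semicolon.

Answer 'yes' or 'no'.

Input: (G,U,(B,R,M,K),Q)
Paren balance: 2 '(' vs 2 ')' OK
Ends with single ';': False
Full parse: FAILS (must end with ;)
Valid: False

Answer: no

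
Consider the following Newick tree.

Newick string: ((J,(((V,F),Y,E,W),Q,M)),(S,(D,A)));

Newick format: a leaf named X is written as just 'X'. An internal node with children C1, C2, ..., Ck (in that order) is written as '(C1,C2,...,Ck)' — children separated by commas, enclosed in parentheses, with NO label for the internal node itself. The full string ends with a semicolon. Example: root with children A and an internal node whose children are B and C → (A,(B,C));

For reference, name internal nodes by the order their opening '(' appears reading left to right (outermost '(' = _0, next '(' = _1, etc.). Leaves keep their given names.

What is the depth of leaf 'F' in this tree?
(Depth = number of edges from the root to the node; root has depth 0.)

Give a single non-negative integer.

Answer: 5

Derivation:
Newick: ((J,(((V,F),Y,E,W),Q,M)),(S,(D,A)));
Naming internals by '(' encounter order: outermost '(' = _0, next = _1, ...
Query node: F
Path from root: _0 -> _1 -> _2 -> _3 -> _4 -> F
Depth of F: 5 (number of edges from root)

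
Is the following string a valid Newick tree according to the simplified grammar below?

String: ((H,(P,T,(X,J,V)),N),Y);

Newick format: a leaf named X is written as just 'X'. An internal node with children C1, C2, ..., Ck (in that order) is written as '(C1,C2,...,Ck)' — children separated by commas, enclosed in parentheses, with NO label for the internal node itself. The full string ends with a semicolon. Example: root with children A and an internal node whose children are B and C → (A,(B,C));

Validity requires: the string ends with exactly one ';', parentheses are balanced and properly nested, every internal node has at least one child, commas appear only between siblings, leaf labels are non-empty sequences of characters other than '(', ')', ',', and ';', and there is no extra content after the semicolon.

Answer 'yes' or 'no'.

Answer: yes

Derivation:
Input: ((H,(P,T,(X,J,V)),N),Y);
Paren balance: 4 '(' vs 4 ')' OK
Ends with single ';': True
Full parse: OK
Valid: True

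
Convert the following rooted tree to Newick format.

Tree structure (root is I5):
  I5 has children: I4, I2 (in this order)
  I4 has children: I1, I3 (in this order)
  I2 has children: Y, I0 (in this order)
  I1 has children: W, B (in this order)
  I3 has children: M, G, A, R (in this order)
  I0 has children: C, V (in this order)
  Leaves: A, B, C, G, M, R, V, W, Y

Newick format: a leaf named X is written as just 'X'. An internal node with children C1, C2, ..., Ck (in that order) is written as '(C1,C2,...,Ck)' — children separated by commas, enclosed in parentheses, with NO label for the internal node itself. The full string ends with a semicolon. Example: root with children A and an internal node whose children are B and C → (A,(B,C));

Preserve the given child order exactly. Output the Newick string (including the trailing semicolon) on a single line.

Answer: (((W,B),(M,G,A,R)),(Y,(C,V)));

Derivation:
internal I5 with children ['I4', 'I2']
  internal I4 with children ['I1', 'I3']
    internal I1 with children ['W', 'B']
      leaf 'W' → 'W'
      leaf 'B' → 'B'
    → '(W,B)'
    internal I3 with children ['M', 'G', 'A', 'R']
      leaf 'M' → 'M'
      leaf 'G' → 'G'
      leaf 'A' → 'A'
      leaf 'R' → 'R'
    → '(M,G,A,R)'
  → '((W,B),(M,G,A,R))'
  internal I2 with children ['Y', 'I0']
    leaf 'Y' → 'Y'
    internal I0 with children ['C', 'V']
      leaf 'C' → 'C'
      leaf 'V' → 'V'
    → '(C,V)'
  → '(Y,(C,V))'
→ '(((W,B),(M,G,A,R)),(Y,(C,V)))'
Final: (((W,B),(M,G,A,R)),(Y,(C,V)));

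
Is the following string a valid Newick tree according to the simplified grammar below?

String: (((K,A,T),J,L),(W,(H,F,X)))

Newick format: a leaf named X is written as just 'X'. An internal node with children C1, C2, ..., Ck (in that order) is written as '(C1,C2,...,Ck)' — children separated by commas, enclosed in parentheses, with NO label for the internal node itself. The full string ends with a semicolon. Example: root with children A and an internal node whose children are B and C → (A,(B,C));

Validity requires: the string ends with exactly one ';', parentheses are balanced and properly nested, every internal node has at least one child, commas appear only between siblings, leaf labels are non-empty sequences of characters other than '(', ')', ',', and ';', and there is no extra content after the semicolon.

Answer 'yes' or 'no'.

Input: (((K,A,T),J,L),(W,(H,F,X)))
Paren balance: 5 '(' vs 5 ')' OK
Ends with single ';': False
Full parse: FAILS (must end with ;)
Valid: False

Answer: no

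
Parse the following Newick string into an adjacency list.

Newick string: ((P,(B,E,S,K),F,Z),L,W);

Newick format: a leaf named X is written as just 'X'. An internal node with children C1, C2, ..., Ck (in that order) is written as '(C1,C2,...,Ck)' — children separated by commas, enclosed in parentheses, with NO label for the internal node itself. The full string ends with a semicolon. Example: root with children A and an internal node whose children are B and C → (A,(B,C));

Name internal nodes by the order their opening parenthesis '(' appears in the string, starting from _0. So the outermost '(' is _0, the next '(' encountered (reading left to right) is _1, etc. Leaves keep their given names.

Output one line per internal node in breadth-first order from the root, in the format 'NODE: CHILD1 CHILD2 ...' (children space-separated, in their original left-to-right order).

Answer: _0: _1 L W
_1: P _2 F Z
_2: B E S K

Derivation:
Input: ((P,(B,E,S,K),F,Z),L,W);
Scanning left-to-right, naming '(' by encounter order:
  pos 0: '(' -> open internal node _0 (depth 1)
  pos 1: '(' -> open internal node _1 (depth 2)
  pos 4: '(' -> open internal node _2 (depth 3)
  pos 12: ')' -> close internal node _2 (now at depth 2)
  pos 17: ')' -> close internal node _1 (now at depth 1)
  pos 22: ')' -> close internal node _0 (now at depth 0)
Total internal nodes: 3
BFS adjacency from root:
  _0: _1 L W
  _1: P _2 F Z
  _2: B E S K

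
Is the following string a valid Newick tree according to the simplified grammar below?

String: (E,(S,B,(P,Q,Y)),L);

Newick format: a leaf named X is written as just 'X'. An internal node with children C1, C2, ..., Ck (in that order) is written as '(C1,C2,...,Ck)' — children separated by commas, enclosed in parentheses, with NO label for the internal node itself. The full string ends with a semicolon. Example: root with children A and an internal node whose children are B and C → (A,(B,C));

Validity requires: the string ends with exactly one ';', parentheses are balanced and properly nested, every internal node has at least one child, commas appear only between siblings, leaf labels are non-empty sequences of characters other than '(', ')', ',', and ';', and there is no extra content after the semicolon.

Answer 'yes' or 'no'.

Answer: yes

Derivation:
Input: (E,(S,B,(P,Q,Y)),L);
Paren balance: 3 '(' vs 3 ')' OK
Ends with single ';': True
Full parse: OK
Valid: True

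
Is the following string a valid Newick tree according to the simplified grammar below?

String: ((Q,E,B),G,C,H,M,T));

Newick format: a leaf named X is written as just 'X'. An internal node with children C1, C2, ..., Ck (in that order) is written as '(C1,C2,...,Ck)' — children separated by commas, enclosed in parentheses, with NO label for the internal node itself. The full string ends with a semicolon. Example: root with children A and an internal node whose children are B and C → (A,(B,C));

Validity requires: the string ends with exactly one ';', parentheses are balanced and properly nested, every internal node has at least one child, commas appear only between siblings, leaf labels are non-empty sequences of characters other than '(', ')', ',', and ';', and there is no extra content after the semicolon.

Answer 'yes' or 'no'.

Answer: no

Derivation:
Input: ((Q,E,B),G,C,H,M,T));
Paren balance: 2 '(' vs 3 ')' MISMATCH
Ends with single ';': True
Full parse: FAILS (extra content after tree at pos 19)
Valid: False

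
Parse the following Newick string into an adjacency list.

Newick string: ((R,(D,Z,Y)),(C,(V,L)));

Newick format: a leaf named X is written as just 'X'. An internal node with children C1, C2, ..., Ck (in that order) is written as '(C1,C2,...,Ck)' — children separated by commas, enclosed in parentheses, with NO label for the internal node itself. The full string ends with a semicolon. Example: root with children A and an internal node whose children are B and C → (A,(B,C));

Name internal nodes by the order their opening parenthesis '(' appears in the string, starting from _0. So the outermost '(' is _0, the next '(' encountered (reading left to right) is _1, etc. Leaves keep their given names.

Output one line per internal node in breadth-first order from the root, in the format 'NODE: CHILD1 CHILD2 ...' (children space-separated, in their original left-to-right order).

Answer: _0: _1 _3
_1: R _2
_3: C _4
_2: D Z Y
_4: V L

Derivation:
Input: ((R,(D,Z,Y)),(C,(V,L)));
Scanning left-to-right, naming '(' by encounter order:
  pos 0: '(' -> open internal node _0 (depth 1)
  pos 1: '(' -> open internal node _1 (depth 2)
  pos 4: '(' -> open internal node _2 (depth 3)
  pos 10: ')' -> close internal node _2 (now at depth 2)
  pos 11: ')' -> close internal node _1 (now at depth 1)
  pos 13: '(' -> open internal node _3 (depth 2)
  pos 16: '(' -> open internal node _4 (depth 3)
  pos 20: ')' -> close internal node _4 (now at depth 2)
  pos 21: ')' -> close internal node _3 (now at depth 1)
  pos 22: ')' -> close internal node _0 (now at depth 0)
Total internal nodes: 5
BFS adjacency from root:
  _0: _1 _3
  _1: R _2
  _3: C _4
  _2: D Z Y
  _4: V L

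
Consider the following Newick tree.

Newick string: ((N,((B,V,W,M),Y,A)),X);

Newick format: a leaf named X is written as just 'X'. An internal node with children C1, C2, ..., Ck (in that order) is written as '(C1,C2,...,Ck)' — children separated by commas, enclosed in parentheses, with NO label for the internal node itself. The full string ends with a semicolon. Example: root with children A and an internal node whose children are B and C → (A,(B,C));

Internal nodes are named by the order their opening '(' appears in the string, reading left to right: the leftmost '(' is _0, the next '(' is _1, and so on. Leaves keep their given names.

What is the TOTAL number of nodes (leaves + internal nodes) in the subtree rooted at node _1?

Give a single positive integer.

Newick: ((N,((B,V,W,M),Y,A)),X);
Locate _1: it is the '(' at position 1 (the 2nd '(' reading left to right).
Query: subtree rooted at _1
_1: subtree_size = 1 + 9
  N: subtree_size = 1 + 0
  _2: subtree_size = 1 + 7
    _3: subtree_size = 1 + 4
      B: subtree_size = 1 + 0
      V: subtree_size = 1 + 0
      W: subtree_size = 1 + 0
      M: subtree_size = 1 + 0
    Y: subtree_size = 1 + 0
    A: subtree_size = 1 + 0
Total subtree size of _1: 10

Answer: 10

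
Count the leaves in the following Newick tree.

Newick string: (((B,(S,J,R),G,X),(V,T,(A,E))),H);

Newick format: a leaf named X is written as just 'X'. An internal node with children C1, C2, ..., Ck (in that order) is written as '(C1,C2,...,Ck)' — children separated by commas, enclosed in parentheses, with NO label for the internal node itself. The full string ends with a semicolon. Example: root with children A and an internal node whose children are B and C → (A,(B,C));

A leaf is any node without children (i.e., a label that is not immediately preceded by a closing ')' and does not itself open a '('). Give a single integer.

Newick: (((B,(S,J,R),G,X),(V,T,(A,E))),H);
Scan left-to-right; a leaf is any maximal label run not followed by '(':
  pos 3: leaf 'B' → count = 1
  pos 6: leaf 'S' → count = 2
  pos 8: leaf 'J' → count = 3
  pos 10: leaf 'R' → count = 4
  pos 13: leaf 'G' → count = 5
  pos 15: leaf 'X' → count = 6
  pos 19: leaf 'V' → count = 7
  pos 21: leaf 'T' → count = 8
  pos 24: leaf 'A' → count = 9
  pos 26: leaf 'E' → count = 10
  pos 31: leaf 'H' → count = 11
Total leaves: 11

Answer: 11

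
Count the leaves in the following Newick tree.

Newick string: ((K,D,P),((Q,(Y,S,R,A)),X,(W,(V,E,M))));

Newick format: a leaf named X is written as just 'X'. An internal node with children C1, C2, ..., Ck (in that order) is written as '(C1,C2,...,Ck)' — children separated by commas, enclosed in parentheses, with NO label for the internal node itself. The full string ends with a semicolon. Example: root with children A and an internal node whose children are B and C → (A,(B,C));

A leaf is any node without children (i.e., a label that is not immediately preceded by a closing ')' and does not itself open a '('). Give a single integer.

Answer: 13

Derivation:
Newick: ((K,D,P),((Q,(Y,S,R,A)),X,(W,(V,E,M))));
Scan left-to-right; a leaf is any maximal label run not followed by '(':
  pos 2: leaf 'K' → count = 1
  pos 4: leaf 'D' → count = 2
  pos 6: leaf 'P' → count = 3
  pos 11: leaf 'Q' → count = 4
  pos 14: leaf 'Y' → count = 5
  pos 16: leaf 'S' → count = 6
  pos 18: leaf 'R' → count = 7
  pos 20: leaf 'A' → count = 8
  pos 24: leaf 'X' → count = 9
  pos 27: leaf 'W' → count = 10
  pos 30: leaf 'V' → count = 11
  pos 32: leaf 'E' → count = 12
  pos 34: leaf 'M' → count = 13
Total leaves: 13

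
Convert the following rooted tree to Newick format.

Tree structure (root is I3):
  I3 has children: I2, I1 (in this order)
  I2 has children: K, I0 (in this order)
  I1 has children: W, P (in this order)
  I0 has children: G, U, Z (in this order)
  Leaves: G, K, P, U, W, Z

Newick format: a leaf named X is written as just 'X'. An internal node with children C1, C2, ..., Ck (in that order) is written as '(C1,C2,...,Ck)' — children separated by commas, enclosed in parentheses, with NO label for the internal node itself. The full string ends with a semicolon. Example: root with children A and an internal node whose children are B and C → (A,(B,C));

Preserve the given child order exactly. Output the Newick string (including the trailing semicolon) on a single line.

Answer: ((K,(G,U,Z)),(W,P));

Derivation:
internal I3 with children ['I2', 'I1']
  internal I2 with children ['K', 'I0']
    leaf 'K' → 'K'
    internal I0 with children ['G', 'U', 'Z']
      leaf 'G' → 'G'
      leaf 'U' → 'U'
      leaf 'Z' → 'Z'
    → '(G,U,Z)'
  → '(K,(G,U,Z))'
  internal I1 with children ['W', 'P']
    leaf 'W' → 'W'
    leaf 'P' → 'P'
  → '(W,P)'
→ '((K,(G,U,Z)),(W,P))'
Final: ((K,(G,U,Z)),(W,P));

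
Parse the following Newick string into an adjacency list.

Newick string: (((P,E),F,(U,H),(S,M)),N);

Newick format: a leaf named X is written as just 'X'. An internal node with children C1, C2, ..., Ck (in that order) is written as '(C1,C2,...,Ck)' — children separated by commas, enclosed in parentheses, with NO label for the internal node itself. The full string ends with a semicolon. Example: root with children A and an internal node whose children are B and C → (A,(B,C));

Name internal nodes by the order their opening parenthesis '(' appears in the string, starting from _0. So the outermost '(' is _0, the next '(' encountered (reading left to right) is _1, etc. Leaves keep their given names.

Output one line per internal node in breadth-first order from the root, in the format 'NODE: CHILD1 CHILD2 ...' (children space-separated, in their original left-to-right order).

Answer: _0: _1 N
_1: _2 F _3 _4
_2: P E
_3: U H
_4: S M

Derivation:
Input: (((P,E),F,(U,H),(S,M)),N);
Scanning left-to-right, naming '(' by encounter order:
  pos 0: '(' -> open internal node _0 (depth 1)
  pos 1: '(' -> open internal node _1 (depth 2)
  pos 2: '(' -> open internal node _2 (depth 3)
  pos 6: ')' -> close internal node _2 (now at depth 2)
  pos 10: '(' -> open internal node _3 (depth 3)
  pos 14: ')' -> close internal node _3 (now at depth 2)
  pos 16: '(' -> open internal node _4 (depth 3)
  pos 20: ')' -> close internal node _4 (now at depth 2)
  pos 21: ')' -> close internal node _1 (now at depth 1)
  pos 24: ')' -> close internal node _0 (now at depth 0)
Total internal nodes: 5
BFS adjacency from root:
  _0: _1 N
  _1: _2 F _3 _4
  _2: P E
  _3: U H
  _4: S M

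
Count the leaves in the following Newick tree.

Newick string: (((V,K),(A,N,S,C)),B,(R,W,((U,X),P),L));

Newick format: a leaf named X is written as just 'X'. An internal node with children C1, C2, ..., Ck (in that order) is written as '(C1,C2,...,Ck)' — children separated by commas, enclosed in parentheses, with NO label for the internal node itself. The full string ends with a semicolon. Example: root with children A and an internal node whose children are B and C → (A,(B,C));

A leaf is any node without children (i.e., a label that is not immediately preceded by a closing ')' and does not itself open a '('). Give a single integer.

Newick: (((V,K),(A,N,S,C)),B,(R,W,((U,X),P),L));
Scan left-to-right; a leaf is any maximal label run not followed by '(':
  pos 3: leaf 'V' → count = 1
  pos 5: leaf 'K' → count = 2
  pos 9: leaf 'A' → count = 3
  pos 11: leaf 'N' → count = 4
  pos 13: leaf 'S' → count = 5
  pos 15: leaf 'C' → count = 6
  pos 19: leaf 'B' → count = 7
  pos 22: leaf 'R' → count = 8
  pos 24: leaf 'W' → count = 9
  pos 28: leaf 'U' → count = 10
  pos 30: leaf 'X' → count = 11
  pos 33: leaf 'P' → count = 12
  pos 36: leaf 'L' → count = 13
Total leaves: 13

Answer: 13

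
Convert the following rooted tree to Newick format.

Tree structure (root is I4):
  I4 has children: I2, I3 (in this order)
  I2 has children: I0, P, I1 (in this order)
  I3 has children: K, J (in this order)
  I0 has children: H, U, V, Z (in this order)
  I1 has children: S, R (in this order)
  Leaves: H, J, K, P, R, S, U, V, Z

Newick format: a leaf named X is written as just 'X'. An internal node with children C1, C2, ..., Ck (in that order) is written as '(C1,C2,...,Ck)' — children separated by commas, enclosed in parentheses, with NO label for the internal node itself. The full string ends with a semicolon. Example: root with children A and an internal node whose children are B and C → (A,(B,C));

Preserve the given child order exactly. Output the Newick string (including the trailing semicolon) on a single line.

Answer: (((H,U,V,Z),P,(S,R)),(K,J));

Derivation:
internal I4 with children ['I2', 'I3']
  internal I2 with children ['I0', 'P', 'I1']
    internal I0 with children ['H', 'U', 'V', 'Z']
      leaf 'H' → 'H'
      leaf 'U' → 'U'
      leaf 'V' → 'V'
      leaf 'Z' → 'Z'
    → '(H,U,V,Z)'
    leaf 'P' → 'P'
    internal I1 with children ['S', 'R']
      leaf 'S' → 'S'
      leaf 'R' → 'R'
    → '(S,R)'
  → '((H,U,V,Z),P,(S,R))'
  internal I3 with children ['K', 'J']
    leaf 'K' → 'K'
    leaf 'J' → 'J'
  → '(K,J)'
→ '(((H,U,V,Z),P,(S,R)),(K,J))'
Final: (((H,U,V,Z),P,(S,R)),(K,J));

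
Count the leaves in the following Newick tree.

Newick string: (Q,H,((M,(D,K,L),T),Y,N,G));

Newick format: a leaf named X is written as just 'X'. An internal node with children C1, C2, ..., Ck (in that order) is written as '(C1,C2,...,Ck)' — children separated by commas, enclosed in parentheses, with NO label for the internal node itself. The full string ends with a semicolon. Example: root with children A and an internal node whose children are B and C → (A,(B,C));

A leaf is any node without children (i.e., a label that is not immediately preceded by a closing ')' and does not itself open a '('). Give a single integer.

Answer: 10

Derivation:
Newick: (Q,H,((M,(D,K,L),T),Y,N,G));
Scan left-to-right; a leaf is any maximal label run not followed by '(':
  pos 1: leaf 'Q' → count = 1
  pos 3: leaf 'H' → count = 2
  pos 7: leaf 'M' → count = 3
  pos 10: leaf 'D' → count = 4
  pos 12: leaf 'K' → count = 5
  pos 14: leaf 'L' → count = 6
  pos 17: leaf 'T' → count = 7
  pos 20: leaf 'Y' → count = 8
  pos 22: leaf 'N' → count = 9
  pos 24: leaf 'G' → count = 10
Total leaves: 10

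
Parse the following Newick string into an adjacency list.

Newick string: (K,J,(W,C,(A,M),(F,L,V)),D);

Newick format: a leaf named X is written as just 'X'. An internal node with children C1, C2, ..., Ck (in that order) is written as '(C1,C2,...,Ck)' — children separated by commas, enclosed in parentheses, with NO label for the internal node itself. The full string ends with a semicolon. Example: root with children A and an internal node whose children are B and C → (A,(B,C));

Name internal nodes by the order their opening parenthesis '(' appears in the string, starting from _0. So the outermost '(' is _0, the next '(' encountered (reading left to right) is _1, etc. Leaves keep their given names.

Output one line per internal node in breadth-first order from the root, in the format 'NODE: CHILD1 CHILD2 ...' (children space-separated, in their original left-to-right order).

Answer: _0: K J _1 D
_1: W C _2 _3
_2: A M
_3: F L V

Derivation:
Input: (K,J,(W,C,(A,M),(F,L,V)),D);
Scanning left-to-right, naming '(' by encounter order:
  pos 0: '(' -> open internal node _0 (depth 1)
  pos 5: '(' -> open internal node _1 (depth 2)
  pos 10: '(' -> open internal node _2 (depth 3)
  pos 14: ')' -> close internal node _2 (now at depth 2)
  pos 16: '(' -> open internal node _3 (depth 3)
  pos 22: ')' -> close internal node _3 (now at depth 2)
  pos 23: ')' -> close internal node _1 (now at depth 1)
  pos 26: ')' -> close internal node _0 (now at depth 0)
Total internal nodes: 4
BFS adjacency from root:
  _0: K J _1 D
  _1: W C _2 _3
  _2: A M
  _3: F L V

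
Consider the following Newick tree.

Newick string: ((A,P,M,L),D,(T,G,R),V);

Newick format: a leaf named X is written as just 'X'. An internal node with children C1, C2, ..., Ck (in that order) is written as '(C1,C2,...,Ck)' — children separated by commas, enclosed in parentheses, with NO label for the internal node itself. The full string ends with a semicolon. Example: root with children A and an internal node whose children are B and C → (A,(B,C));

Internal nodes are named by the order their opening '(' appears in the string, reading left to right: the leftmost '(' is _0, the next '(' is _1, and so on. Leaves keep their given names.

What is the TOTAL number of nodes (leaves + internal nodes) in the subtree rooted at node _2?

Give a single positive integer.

Answer: 4

Derivation:
Newick: ((A,P,M,L),D,(T,G,R),V);
Locate _2: it is the '(' at position 13 (the 3rd '(' reading left to right).
Query: subtree rooted at _2
_2: subtree_size = 1 + 3
  T: subtree_size = 1 + 0
  G: subtree_size = 1 + 0
  R: subtree_size = 1 + 0
Total subtree size of _2: 4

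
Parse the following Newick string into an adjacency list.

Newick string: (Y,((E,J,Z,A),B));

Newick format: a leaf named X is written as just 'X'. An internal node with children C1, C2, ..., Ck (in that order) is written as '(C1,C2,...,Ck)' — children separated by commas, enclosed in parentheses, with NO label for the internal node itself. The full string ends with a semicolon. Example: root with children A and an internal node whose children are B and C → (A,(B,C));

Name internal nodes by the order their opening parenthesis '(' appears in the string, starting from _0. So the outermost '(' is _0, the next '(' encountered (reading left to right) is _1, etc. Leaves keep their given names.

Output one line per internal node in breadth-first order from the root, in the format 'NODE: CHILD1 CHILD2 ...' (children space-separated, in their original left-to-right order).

Input: (Y,((E,J,Z,A),B));
Scanning left-to-right, naming '(' by encounter order:
  pos 0: '(' -> open internal node _0 (depth 1)
  pos 3: '(' -> open internal node _1 (depth 2)
  pos 4: '(' -> open internal node _2 (depth 3)
  pos 12: ')' -> close internal node _2 (now at depth 2)
  pos 15: ')' -> close internal node _1 (now at depth 1)
  pos 16: ')' -> close internal node _0 (now at depth 0)
Total internal nodes: 3
BFS adjacency from root:
  _0: Y _1
  _1: _2 B
  _2: E J Z A

Answer: _0: Y _1
_1: _2 B
_2: E J Z A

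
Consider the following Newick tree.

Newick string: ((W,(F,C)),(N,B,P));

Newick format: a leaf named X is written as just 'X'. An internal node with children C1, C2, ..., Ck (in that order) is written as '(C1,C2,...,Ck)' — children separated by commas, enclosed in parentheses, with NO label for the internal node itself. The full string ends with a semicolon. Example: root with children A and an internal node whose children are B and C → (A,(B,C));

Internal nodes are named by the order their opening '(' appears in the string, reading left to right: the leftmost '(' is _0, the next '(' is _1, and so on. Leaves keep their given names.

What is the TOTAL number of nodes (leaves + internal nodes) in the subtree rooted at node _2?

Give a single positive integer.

Answer: 3

Derivation:
Newick: ((W,(F,C)),(N,B,P));
Locate _2: it is the '(' at position 4 (the 3rd '(' reading left to right).
Query: subtree rooted at _2
_2: subtree_size = 1 + 2
  F: subtree_size = 1 + 0
  C: subtree_size = 1 + 0
Total subtree size of _2: 3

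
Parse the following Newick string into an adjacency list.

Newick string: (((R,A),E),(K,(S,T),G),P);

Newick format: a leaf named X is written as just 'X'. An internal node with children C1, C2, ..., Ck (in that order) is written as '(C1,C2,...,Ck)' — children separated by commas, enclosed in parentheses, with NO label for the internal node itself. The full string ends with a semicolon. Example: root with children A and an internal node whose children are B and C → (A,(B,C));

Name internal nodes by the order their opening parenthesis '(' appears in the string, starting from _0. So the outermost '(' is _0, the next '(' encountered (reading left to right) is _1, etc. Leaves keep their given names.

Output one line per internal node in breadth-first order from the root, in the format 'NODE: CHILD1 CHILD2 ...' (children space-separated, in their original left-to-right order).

Answer: _0: _1 _3 P
_1: _2 E
_3: K _4 G
_2: R A
_4: S T

Derivation:
Input: (((R,A),E),(K,(S,T),G),P);
Scanning left-to-right, naming '(' by encounter order:
  pos 0: '(' -> open internal node _0 (depth 1)
  pos 1: '(' -> open internal node _1 (depth 2)
  pos 2: '(' -> open internal node _2 (depth 3)
  pos 6: ')' -> close internal node _2 (now at depth 2)
  pos 9: ')' -> close internal node _1 (now at depth 1)
  pos 11: '(' -> open internal node _3 (depth 2)
  pos 14: '(' -> open internal node _4 (depth 3)
  pos 18: ')' -> close internal node _4 (now at depth 2)
  pos 21: ')' -> close internal node _3 (now at depth 1)
  pos 24: ')' -> close internal node _0 (now at depth 0)
Total internal nodes: 5
BFS adjacency from root:
  _0: _1 _3 P
  _1: _2 E
  _3: K _4 G
  _2: R A
  _4: S T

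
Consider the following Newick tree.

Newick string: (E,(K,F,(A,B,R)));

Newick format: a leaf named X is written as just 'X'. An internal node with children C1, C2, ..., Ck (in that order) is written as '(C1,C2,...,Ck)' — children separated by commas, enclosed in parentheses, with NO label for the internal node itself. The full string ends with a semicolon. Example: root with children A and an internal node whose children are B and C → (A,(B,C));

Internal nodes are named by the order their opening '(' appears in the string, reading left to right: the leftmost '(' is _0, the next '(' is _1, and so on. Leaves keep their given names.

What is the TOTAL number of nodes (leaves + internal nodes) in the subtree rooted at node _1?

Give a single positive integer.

Answer: 7

Derivation:
Newick: (E,(K,F,(A,B,R)));
Locate _1: it is the '(' at position 3 (the 2nd '(' reading left to right).
Query: subtree rooted at _1
_1: subtree_size = 1 + 6
  K: subtree_size = 1 + 0
  F: subtree_size = 1 + 0
  _2: subtree_size = 1 + 3
    A: subtree_size = 1 + 0
    B: subtree_size = 1 + 0
    R: subtree_size = 1 + 0
Total subtree size of _1: 7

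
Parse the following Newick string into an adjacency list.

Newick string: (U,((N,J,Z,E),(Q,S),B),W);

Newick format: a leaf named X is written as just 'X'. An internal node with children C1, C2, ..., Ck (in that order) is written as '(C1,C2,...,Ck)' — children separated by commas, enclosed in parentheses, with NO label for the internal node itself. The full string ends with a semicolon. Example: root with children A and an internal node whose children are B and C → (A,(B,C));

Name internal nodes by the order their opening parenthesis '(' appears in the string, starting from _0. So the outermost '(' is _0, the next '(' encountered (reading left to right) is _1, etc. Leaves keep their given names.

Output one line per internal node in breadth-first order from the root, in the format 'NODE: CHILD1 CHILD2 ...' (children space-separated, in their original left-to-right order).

Answer: _0: U _1 W
_1: _2 _3 B
_2: N J Z E
_3: Q S

Derivation:
Input: (U,((N,J,Z,E),(Q,S),B),W);
Scanning left-to-right, naming '(' by encounter order:
  pos 0: '(' -> open internal node _0 (depth 1)
  pos 3: '(' -> open internal node _1 (depth 2)
  pos 4: '(' -> open internal node _2 (depth 3)
  pos 12: ')' -> close internal node _2 (now at depth 2)
  pos 14: '(' -> open internal node _3 (depth 3)
  pos 18: ')' -> close internal node _3 (now at depth 2)
  pos 21: ')' -> close internal node _1 (now at depth 1)
  pos 24: ')' -> close internal node _0 (now at depth 0)
Total internal nodes: 4
BFS adjacency from root:
  _0: U _1 W
  _1: _2 _3 B
  _2: N J Z E
  _3: Q S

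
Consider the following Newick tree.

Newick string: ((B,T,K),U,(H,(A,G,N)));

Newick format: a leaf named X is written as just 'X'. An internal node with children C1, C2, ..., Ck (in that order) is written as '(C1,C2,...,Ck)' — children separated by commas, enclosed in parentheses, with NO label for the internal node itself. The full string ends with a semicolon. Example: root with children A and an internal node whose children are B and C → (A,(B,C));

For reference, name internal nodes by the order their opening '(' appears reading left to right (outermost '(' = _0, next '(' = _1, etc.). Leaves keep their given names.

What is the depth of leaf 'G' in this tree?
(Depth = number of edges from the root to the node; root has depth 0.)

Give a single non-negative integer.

Answer: 3

Derivation:
Newick: ((B,T,K),U,(H,(A,G,N)));
Naming internals by '(' encounter order: outermost '(' = _0, next = _1, ...
Query node: G
Path from root: _0 -> _2 -> _3 -> G
Depth of G: 3 (number of edges from root)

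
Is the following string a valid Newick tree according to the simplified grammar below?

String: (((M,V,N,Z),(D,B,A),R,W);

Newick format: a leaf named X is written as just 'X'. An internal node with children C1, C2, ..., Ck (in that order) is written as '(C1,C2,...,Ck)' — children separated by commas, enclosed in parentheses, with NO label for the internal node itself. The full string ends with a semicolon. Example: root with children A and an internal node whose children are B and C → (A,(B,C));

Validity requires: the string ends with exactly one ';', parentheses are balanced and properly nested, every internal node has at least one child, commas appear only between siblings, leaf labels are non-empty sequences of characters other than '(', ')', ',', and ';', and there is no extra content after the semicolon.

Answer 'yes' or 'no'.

Answer: no

Derivation:
Input: (((M,V,N,Z),(D,B,A),R,W);
Paren balance: 4 '(' vs 3 ')' MISMATCH
Ends with single ';': True
Full parse: FAILS (expected , or ) at pos 24)
Valid: False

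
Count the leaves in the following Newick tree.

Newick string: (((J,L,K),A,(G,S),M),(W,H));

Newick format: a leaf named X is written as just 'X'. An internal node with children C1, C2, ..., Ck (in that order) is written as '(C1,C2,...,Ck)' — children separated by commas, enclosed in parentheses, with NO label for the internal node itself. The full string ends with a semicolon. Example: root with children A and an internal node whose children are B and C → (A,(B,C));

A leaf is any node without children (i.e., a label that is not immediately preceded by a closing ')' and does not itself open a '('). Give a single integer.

Answer: 9

Derivation:
Newick: (((J,L,K),A,(G,S),M),(W,H));
Scan left-to-right; a leaf is any maximal label run not followed by '(':
  pos 3: leaf 'J' → count = 1
  pos 5: leaf 'L' → count = 2
  pos 7: leaf 'K' → count = 3
  pos 10: leaf 'A' → count = 4
  pos 13: leaf 'G' → count = 5
  pos 15: leaf 'S' → count = 6
  pos 18: leaf 'M' → count = 7
  pos 22: leaf 'W' → count = 8
  pos 24: leaf 'H' → count = 9
Total leaves: 9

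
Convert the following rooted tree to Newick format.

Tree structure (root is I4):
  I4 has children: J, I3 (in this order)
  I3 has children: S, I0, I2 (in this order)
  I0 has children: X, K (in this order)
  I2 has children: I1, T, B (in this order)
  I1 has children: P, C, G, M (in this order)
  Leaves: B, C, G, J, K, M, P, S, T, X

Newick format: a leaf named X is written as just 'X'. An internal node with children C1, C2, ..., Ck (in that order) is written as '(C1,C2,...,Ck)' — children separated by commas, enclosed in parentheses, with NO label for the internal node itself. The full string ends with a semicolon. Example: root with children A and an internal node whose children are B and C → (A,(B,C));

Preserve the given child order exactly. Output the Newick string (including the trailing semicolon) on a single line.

internal I4 with children ['J', 'I3']
  leaf 'J' → 'J'
  internal I3 with children ['S', 'I0', 'I2']
    leaf 'S' → 'S'
    internal I0 with children ['X', 'K']
      leaf 'X' → 'X'
      leaf 'K' → 'K'
    → '(X,K)'
    internal I2 with children ['I1', 'T', 'B']
      internal I1 with children ['P', 'C', 'G', 'M']
        leaf 'P' → 'P'
        leaf 'C' → 'C'
        leaf 'G' → 'G'
        leaf 'M' → 'M'
      → '(P,C,G,M)'
      leaf 'T' → 'T'
      leaf 'B' → 'B'
    → '((P,C,G,M),T,B)'
  → '(S,(X,K),((P,C,G,M),T,B))'
→ '(J,(S,(X,K),((P,C,G,M),T,B)))'
Final: (J,(S,(X,K),((P,C,G,M),T,B)));

Answer: (J,(S,(X,K),((P,C,G,M),T,B)));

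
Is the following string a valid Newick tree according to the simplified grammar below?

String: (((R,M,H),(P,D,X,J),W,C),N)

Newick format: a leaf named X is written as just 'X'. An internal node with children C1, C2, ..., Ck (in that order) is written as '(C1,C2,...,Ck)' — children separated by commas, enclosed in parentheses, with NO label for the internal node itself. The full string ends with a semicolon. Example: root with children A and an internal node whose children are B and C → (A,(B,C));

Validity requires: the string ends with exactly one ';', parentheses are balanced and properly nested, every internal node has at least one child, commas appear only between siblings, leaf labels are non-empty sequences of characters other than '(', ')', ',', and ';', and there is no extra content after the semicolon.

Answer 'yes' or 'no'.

Input: (((R,M,H),(P,D,X,J),W,C),N)
Paren balance: 4 '(' vs 4 ')' OK
Ends with single ';': False
Full parse: FAILS (must end with ;)
Valid: False

Answer: no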